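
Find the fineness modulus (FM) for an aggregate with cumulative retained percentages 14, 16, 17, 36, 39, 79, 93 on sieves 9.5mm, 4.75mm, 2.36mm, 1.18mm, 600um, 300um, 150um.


FM = sum(cumulative % retained) / 100
= 294 / 100
= 2.94

2.94


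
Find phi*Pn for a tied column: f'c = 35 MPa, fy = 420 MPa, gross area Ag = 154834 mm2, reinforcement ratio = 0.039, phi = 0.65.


Ast = rho * Ag = 0.039 * 154834 = 6038.526 mm2
phi*Pn = 0.65 * 0.80 * (0.85 * 35 * (154834 - 6038.526) + 420 * 6038.526) / 1000
= 3620.68 kN

3620.68


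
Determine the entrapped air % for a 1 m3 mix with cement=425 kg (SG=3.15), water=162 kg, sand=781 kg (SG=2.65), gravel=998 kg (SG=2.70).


Vol cement = 425 / (3.15 * 1000) = 0.134921 m3
Vol water = 162 / 1000 = 0.162 m3
Vol sand = 781 / (2.65 * 1000) = 0.294717 m3
Vol gravel = 998 / (2.70 * 1000) = 0.36963 m3
Total solid + water volume = 0.961267 m3
Air = (1 - 0.961267) * 100 = 3.87%

3.87


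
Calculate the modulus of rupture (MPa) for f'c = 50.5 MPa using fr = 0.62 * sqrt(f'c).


fr = 0.62 * sqrt(50.5)
= 4.406 MPa

4.406


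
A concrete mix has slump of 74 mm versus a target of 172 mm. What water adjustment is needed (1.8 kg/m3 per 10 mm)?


Difference = 172 - 74 = 98 mm
Water adjustment = 98 * 1.8 / 10 = 17.6 kg/m3

17.6


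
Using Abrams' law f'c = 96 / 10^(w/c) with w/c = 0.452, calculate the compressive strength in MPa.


f'c = 96 / 10^0.452
= 96 / 2.831
= 33.91 MPa

33.91


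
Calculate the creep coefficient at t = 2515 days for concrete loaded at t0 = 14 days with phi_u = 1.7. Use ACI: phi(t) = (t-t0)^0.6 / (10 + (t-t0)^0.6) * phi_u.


dt = 2515 - 14 = 2501
phi = 2501^0.6 / (10 + 2501^0.6) * 1.7
= 1.558

1.558


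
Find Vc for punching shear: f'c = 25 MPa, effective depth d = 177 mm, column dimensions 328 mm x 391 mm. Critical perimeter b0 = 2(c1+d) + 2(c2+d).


b0 = 2*(328 + 177) + 2*(391 + 177) = 2146 mm
Vc = 0.33 * sqrt(25) * 2146 * 177 / 1000
= 626.74 kN

626.74


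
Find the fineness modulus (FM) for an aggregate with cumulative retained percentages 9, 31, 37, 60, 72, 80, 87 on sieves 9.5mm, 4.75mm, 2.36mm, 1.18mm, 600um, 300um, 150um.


FM = sum(cumulative % retained) / 100
= 376 / 100
= 3.76

3.76


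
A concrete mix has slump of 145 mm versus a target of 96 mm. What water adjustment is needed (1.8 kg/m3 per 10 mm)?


Difference = 96 - 145 = -49 mm
Water adjustment = -49 * 1.8 / 10 = -8.8 kg/m3

-8.8


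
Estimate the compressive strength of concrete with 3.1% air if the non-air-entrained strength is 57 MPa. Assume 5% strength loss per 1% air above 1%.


Strength loss = (3.1 - 1) * 5 = 10.5%
f'c = 57 * (1 - 10.5/100)
= 51.02 MPa

51.02


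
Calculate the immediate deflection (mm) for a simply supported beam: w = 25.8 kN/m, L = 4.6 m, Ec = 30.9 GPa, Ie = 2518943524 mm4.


Convert: L = 4.6 m = 4600 mm, Ec = 30.9 GPa = 30900 MPa
delta = 5 * 25.8 * 4600^4 / (384 * 30900 * 2518943524)
= 1.93 mm

1.93


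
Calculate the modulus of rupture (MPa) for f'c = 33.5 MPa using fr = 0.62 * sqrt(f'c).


fr = 0.62 * sqrt(33.5)
= 3.589 MPa

3.589


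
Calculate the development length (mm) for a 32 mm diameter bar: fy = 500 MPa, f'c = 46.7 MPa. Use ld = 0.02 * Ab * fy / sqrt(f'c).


Ab = pi * 32^2 / 4 = 804.248 mm2
ld = 0.02 * 804.248 * 500 / sqrt(46.7)
= 1176.9 mm

1176.9


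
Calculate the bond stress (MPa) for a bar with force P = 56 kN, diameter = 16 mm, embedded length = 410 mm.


u = P / (pi * db * ld)
= 56 * 1000 / (pi * 16 * 410)
= 2.717 MPa

2.717


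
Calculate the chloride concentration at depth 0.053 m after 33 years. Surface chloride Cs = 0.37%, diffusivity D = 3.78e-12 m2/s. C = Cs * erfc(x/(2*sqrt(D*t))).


t_seconds = 33 * 365.25 * 24 * 3600 = 1041400800.0 s
arg = 0.053 / (2 * sqrt(3.78e-12 * 1041400800.0))
= 0.4224
erfc(0.4224) = 0.5503
C = 0.37 * 0.5503 = 0.2036%

0.2036


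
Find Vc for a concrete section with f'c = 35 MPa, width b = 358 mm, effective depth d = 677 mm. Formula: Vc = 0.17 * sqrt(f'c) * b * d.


Vc = 0.17 * sqrt(35) * 358 * 677 / 1000
= 243.76 kN

243.76


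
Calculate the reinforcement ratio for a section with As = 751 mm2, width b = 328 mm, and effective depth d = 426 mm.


rho = As / (b * d)
= 751 / (328 * 426)
= 0.0054

0.0054


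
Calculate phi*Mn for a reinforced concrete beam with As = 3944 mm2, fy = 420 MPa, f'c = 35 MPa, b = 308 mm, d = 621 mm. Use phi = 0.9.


a = As * fy / (0.85 * f'c * b)
= 3944 * 420 / (0.85 * 35 * 308)
= 180.7792 mm
Mn = As * fy * (d - a/2) / 10^6
= 878.9455 kN-m
phi*Mn = 0.9 * 878.9455 = 791.05 kN-m

791.05


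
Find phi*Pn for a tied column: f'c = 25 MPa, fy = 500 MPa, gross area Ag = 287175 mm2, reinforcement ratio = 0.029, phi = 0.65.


Ast = rho * Ag = 0.029 * 287175 = 8328.075 mm2
phi*Pn = 0.65 * 0.80 * (0.85 * 25 * (287175 - 8328.075) + 500 * 8328.075) / 1000
= 5246.56 kN

5246.56


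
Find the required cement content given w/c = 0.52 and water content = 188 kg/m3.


Cement = water / (w/c)
= 188 / 0.52
= 361.5 kg/m3

361.5


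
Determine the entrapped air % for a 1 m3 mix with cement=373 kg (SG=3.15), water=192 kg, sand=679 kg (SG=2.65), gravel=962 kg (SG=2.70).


Vol cement = 373 / (3.15 * 1000) = 0.118413 m3
Vol water = 192 / 1000 = 0.192 m3
Vol sand = 679 / (2.65 * 1000) = 0.256226 m3
Vol gravel = 962 / (2.70 * 1000) = 0.356296 m3
Total solid + water volume = 0.922935 m3
Air = (1 - 0.922935) * 100 = 7.71%

7.71


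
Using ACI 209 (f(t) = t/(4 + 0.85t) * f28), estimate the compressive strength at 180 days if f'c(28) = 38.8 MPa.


f(180) = 180 / (4 + 0.85 * 180) * 38.8
= 180 / 157.0 * 38.8
= 44.48 MPa

44.48


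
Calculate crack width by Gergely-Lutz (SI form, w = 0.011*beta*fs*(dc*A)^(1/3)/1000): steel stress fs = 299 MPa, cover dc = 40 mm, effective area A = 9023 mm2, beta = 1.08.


w = 0.011 * beta * fs * (dc * A)^(1/3) / 1000
= 0.011 * 1.08 * 299 * (40 * 9023)^(1/3) / 1000
= 0.253 mm

0.253


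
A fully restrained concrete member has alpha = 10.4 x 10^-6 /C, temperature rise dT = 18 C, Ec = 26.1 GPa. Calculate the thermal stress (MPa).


sigma = alpha * dT * Ec
= 10.4e-6 * 18 * 26.1 * 1000
= 4.886 MPa

4.886


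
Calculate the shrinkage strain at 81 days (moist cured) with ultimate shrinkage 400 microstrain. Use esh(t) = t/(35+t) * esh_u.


esh(81) = 81 / (35 + 81) * 400
= 81 / 116 * 400
= 279.3 microstrain

279.3


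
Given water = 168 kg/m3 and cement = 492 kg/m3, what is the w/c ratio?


w/c = water / cement
w/c = 168 / 492 = 0.341

0.341


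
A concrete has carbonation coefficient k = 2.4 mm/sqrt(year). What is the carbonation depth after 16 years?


depth = k * sqrt(t)
= 2.4 * sqrt(16)
= 9.6 mm

9.6


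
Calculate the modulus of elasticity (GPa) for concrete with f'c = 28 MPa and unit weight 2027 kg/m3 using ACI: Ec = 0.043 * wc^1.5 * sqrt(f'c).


Ec = 0.043 * 2027^1.5 * sqrt(28) / 1000
= 20.76 GPa

20.76


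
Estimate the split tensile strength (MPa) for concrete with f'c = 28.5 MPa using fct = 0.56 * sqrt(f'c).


fct = 0.56 * sqrt(28.5)
= 0.56 * 5.339
= 2.99 MPa

2.99


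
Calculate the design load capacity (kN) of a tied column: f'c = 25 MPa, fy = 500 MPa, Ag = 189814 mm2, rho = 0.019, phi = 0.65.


Ast = rho * Ag = 0.019 * 189814 = 3606.466 mm2
phi*Pn = 0.65 * 0.80 * (0.85 * 25 * (189814 - 3606.466) + 500 * 3606.466) / 1000
= 2995.27 kN

2995.27


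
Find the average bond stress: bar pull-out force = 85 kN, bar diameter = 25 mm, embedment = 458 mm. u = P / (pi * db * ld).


u = P / (pi * db * ld)
= 85 * 1000 / (pi * 25 * 458)
= 2.363 MPa

2.363


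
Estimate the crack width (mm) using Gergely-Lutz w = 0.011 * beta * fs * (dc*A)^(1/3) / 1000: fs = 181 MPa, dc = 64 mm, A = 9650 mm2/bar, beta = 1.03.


w = 0.011 * beta * fs * (dc * A)^(1/3) / 1000
= 0.011 * 1.03 * 181 * (64 * 9650)^(1/3) / 1000
= 0.175 mm

0.175


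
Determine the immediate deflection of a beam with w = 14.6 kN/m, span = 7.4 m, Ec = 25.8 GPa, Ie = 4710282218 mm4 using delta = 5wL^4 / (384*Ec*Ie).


Convert: L = 7.4 m = 7400 mm, Ec = 25.8 GPa = 25800 MPa
delta = 5 * 14.6 * 7400^4 / (384 * 25800 * 4710282218)
= 4.69 mm

4.69


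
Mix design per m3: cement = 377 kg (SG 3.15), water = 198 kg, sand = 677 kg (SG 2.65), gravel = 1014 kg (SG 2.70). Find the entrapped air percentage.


Vol cement = 377 / (3.15 * 1000) = 0.119683 m3
Vol water = 198 / 1000 = 0.198 m3
Vol sand = 677 / (2.65 * 1000) = 0.255472 m3
Vol gravel = 1014 / (2.70 * 1000) = 0.375556 m3
Total solid + water volume = 0.94871 m3
Air = (1 - 0.94871) * 100 = 5.13%

5.13


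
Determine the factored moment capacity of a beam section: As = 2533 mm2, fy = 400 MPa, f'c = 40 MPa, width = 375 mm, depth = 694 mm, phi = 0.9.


a = As * fy / (0.85 * f'c * b)
= 2533 * 400 / (0.85 * 40 * 375)
= 79.4667 mm
Mn = As * fy * (d - a/2) / 10^6
= 662.903 kN-m
phi*Mn = 0.9 * 662.903 = 596.61 kN-m

596.61


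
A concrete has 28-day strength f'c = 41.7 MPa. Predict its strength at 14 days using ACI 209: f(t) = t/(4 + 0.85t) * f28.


f(14) = 14 / (4 + 0.85 * 14) * 41.7
= 14 / 15.9 * 41.7
= 36.72 MPa

36.72


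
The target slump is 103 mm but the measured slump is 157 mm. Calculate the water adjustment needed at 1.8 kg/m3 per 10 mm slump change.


Difference = 103 - 157 = -54 mm
Water adjustment = -54 * 1.8 / 10 = -9.7 kg/m3

-9.7


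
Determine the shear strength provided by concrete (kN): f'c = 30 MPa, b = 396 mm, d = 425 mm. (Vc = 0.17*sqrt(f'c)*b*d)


Vc = 0.17 * sqrt(30) * 396 * 425 / 1000
= 156.71 kN

156.71


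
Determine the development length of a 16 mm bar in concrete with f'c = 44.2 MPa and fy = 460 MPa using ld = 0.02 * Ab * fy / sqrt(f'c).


Ab = pi * 16^2 / 4 = 201.062 mm2
ld = 0.02 * 201.062 * 460 / sqrt(44.2)
= 278.2 mm

278.2


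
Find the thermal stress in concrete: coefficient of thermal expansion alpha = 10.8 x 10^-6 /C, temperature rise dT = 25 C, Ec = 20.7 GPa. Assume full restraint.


sigma = alpha * dT * Ec
= 10.8e-6 * 25 * 20.7 * 1000
= 5.589 MPa

5.589


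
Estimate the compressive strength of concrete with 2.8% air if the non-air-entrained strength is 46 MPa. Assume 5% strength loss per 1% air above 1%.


Strength loss = (2.8 - 1) * 5 = 9.0%
f'c = 46 * (1 - 9.0/100)
= 41.86 MPa

41.86


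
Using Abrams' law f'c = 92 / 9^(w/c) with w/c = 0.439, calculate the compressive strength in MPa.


f'c = 92 / 9^0.439
= 92 / 2.624
= 35.07 MPa

35.07


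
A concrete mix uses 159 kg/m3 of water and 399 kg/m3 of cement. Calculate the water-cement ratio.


w/c = water / cement
w/c = 159 / 399 = 0.398

0.398


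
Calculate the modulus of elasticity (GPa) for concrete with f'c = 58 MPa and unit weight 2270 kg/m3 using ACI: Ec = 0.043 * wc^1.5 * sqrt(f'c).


Ec = 0.043 * 2270^1.5 * sqrt(58) / 1000
= 35.42 GPa

35.42


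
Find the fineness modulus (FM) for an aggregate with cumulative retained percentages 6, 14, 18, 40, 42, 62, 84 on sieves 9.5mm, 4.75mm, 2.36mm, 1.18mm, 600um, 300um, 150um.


FM = sum(cumulative % retained) / 100
= 266 / 100
= 2.66

2.66


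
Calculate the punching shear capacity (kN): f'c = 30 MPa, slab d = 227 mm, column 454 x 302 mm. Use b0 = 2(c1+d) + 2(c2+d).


b0 = 2*(454 + 227) + 2*(302 + 227) = 2420 mm
Vc = 0.33 * sqrt(30) * 2420 * 227 / 1000
= 992.92 kN

992.92


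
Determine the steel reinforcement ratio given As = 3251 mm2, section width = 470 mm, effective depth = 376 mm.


rho = As / (b * d)
= 3251 / (470 * 376)
= 0.0184

0.0184


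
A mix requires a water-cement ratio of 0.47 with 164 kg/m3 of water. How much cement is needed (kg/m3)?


Cement = water / (w/c)
= 164 / 0.47
= 348.9 kg/m3

348.9


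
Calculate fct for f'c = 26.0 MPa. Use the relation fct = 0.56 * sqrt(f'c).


fct = 0.56 * sqrt(26.0)
= 0.56 * 5.099
= 2.855 MPa

2.855


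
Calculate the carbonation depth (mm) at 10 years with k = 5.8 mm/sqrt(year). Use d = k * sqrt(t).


depth = k * sqrt(t)
= 5.8 * sqrt(10)
= 18.34 mm

18.34


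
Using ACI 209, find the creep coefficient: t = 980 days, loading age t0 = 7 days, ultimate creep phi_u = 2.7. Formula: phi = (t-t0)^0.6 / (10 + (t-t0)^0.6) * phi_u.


dt = 980 - 7 = 973
phi = 973^0.6 / (10 + 973^0.6) * 2.7
= 2.325

2.325


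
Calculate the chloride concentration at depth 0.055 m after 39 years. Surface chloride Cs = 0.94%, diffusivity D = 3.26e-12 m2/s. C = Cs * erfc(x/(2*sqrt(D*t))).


t_seconds = 39 * 365.25 * 24 * 3600 = 1230746400.0 s
arg = 0.055 / (2 * sqrt(3.26e-12 * 1230746400.0))
= 0.4341
erfc(0.4341) = 0.5392
C = 0.94 * 0.5392 = 0.5069%

0.5069


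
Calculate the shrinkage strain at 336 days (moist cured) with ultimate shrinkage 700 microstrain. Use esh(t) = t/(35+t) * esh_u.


esh(336) = 336 / (35 + 336) * 700
= 336 / 371 * 700
= 634.0 microstrain

634.0


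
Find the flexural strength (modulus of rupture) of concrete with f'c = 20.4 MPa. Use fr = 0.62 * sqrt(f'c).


fr = 0.62 * sqrt(20.4)
= 2.8 MPa

2.8


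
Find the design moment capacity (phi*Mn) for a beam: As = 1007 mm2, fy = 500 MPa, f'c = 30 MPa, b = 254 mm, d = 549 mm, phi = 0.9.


a = As * fy / (0.85 * f'c * b)
= 1007 * 500 / (0.85 * 30 * 254)
= 77.7366 mm
Mn = As * fy * (d - a/2) / 10^6
= 256.8513 kN-m
phi*Mn = 0.9 * 256.8513 = 231.17 kN-m

231.17


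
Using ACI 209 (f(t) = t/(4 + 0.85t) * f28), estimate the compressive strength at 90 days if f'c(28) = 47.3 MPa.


f(90) = 90 / (4 + 0.85 * 90) * 47.3
= 90 / 80.5 * 47.3
= 52.88 MPa

52.88


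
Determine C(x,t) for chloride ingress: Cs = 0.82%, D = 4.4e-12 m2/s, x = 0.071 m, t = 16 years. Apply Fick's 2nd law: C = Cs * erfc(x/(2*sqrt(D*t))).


t_seconds = 16 * 365.25 * 24 * 3600 = 504921600.0 s
arg = 0.071 / (2 * sqrt(4.4e-12 * 504921600.0))
= 0.7532
erfc(0.7532) = 0.2868
C = 0.82 * 0.2868 = 0.2352%

0.2352


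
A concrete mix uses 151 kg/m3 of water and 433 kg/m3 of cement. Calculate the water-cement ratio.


w/c = water / cement
w/c = 151 / 433 = 0.349

0.349


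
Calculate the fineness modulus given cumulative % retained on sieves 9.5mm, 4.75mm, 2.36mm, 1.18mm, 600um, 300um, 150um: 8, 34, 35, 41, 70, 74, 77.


FM = sum(cumulative % retained) / 100
= 339 / 100
= 3.39

3.39


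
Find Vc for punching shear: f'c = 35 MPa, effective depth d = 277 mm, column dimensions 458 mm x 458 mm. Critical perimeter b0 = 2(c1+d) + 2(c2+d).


b0 = 2*(458 + 277) + 2*(458 + 277) = 2940 mm
Vc = 0.33 * sqrt(35) * 2940 * 277 / 1000
= 1589.92 kN

1589.92


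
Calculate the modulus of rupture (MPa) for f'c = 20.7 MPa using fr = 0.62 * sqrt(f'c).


fr = 0.62 * sqrt(20.7)
= 2.821 MPa

2.821


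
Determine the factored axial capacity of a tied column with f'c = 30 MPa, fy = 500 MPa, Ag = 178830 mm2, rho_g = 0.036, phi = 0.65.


Ast = rho * Ag = 0.036 * 178830 = 6437.88 mm2
phi*Pn = 0.65 * 0.80 * (0.85 * 30 * (178830 - 6437.88) + 500 * 6437.88) / 1000
= 3959.77 kN

3959.77


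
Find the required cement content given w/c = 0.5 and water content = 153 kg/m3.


Cement = water / (w/c)
= 153 / 0.5
= 306.0 kg/m3

306.0


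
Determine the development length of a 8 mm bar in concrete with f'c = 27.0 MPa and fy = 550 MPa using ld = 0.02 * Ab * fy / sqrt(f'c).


Ab = pi * 8^2 / 4 = 50.265 mm2
ld = 0.02 * 50.265 * 550 / sqrt(27.0)
= 106.4 mm

106.4


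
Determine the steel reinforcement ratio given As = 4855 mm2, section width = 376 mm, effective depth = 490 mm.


rho = As / (b * d)
= 4855 / (376 * 490)
= 0.0264

0.0264


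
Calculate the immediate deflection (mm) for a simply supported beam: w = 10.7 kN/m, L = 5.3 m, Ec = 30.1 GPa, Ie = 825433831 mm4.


Convert: L = 5.3 m = 5300 mm, Ec = 30.1 GPa = 30100 MPa
delta = 5 * 10.7 * 5300^4 / (384 * 30100 * 825433831)
= 4.42 mm

4.42


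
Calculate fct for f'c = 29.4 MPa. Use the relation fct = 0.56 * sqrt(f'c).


fct = 0.56 * sqrt(29.4)
= 0.56 * 5.422
= 3.036 MPa

3.036


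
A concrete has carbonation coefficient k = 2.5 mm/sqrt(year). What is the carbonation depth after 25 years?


depth = k * sqrt(t)
= 2.5 * sqrt(25)
= 12.5 mm

12.5


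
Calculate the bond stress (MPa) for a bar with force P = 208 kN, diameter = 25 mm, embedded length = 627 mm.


u = P / (pi * db * ld)
= 208 * 1000 / (pi * 25 * 627)
= 4.224 MPa

4.224


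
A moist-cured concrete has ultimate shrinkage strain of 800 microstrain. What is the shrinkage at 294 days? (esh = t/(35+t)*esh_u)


esh(294) = 294 / (35 + 294) * 800
= 294 / 329 * 800
= 714.9 microstrain

714.9


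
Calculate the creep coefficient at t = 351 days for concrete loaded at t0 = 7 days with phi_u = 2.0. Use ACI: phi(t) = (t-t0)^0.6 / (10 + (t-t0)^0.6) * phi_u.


dt = 351 - 7 = 344
phi = 344^0.6 / (10 + 344^0.6) * 2.0
= 1.538

1.538


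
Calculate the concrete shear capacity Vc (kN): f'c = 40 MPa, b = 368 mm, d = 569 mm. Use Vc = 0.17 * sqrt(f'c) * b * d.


Vc = 0.17 * sqrt(40) * 368 * 569 / 1000
= 225.13 kN

225.13


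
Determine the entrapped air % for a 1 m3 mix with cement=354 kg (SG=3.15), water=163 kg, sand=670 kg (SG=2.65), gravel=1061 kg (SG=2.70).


Vol cement = 354 / (3.15 * 1000) = 0.112381 m3
Vol water = 163 / 1000 = 0.163 m3
Vol sand = 670 / (2.65 * 1000) = 0.25283 m3
Vol gravel = 1061 / (2.70 * 1000) = 0.392963 m3
Total solid + water volume = 0.921174 m3
Air = (1 - 0.921174) * 100 = 7.88%

7.88


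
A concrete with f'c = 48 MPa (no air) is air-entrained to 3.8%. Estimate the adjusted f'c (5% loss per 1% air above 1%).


Strength loss = (3.8 - 1) * 5 = 14.0%
f'c = 48 * (1 - 14.0/100)
= 41.28 MPa

41.28


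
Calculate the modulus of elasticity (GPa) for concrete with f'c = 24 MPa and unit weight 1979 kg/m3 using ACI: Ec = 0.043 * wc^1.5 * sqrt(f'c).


Ec = 0.043 * 1979^1.5 * sqrt(24) / 1000
= 18.55 GPa

18.55


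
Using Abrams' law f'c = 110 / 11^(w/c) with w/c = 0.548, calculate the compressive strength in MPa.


f'c = 110 / 11^0.548
= 110 / 3.721
= 29.56 MPa

29.56


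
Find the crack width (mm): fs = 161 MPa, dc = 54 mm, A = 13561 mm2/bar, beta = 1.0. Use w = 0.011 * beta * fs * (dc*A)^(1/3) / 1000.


w = 0.011 * beta * fs * (dc * A)^(1/3) / 1000
= 0.011 * 1.0 * 161 * (54 * 13561)^(1/3) / 1000
= 0.16 mm

0.16


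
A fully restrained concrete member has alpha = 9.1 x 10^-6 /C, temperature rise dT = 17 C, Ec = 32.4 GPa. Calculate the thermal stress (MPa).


sigma = alpha * dT * Ec
= 9.1e-6 * 17 * 32.4 * 1000
= 5.012 MPa

5.012


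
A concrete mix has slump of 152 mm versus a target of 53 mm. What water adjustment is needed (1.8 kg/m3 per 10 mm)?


Difference = 53 - 152 = -99 mm
Water adjustment = -99 * 1.8 / 10 = -17.8 kg/m3

-17.8


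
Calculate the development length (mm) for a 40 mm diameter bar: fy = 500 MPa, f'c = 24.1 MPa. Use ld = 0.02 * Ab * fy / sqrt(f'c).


Ab = pi * 40^2 / 4 = 1256.637 mm2
ld = 0.02 * 1256.637 * 500 / sqrt(24.1)
= 2559.8 mm

2559.8


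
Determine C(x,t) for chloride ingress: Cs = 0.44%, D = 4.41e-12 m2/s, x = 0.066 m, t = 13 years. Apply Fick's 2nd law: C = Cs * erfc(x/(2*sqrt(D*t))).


t_seconds = 13 * 365.25 * 24 * 3600 = 410248800.0 s
arg = 0.066 / (2 * sqrt(4.41e-12 * 410248800.0))
= 0.7758
erfc(0.7758) = 0.2726
C = 0.44 * 0.2726 = 0.1199%

0.1199


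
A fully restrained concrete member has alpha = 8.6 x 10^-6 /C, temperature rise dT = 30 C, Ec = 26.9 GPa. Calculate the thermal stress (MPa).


sigma = alpha * dT * Ec
= 8.6e-6 * 30 * 26.9 * 1000
= 6.94 MPa

6.94


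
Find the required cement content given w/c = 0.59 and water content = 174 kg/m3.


Cement = water / (w/c)
= 174 / 0.59
= 294.9 kg/m3

294.9


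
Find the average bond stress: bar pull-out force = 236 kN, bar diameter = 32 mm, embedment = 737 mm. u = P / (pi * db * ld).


u = P / (pi * db * ld)
= 236 * 1000 / (pi * 32 * 737)
= 3.185 MPa

3.185


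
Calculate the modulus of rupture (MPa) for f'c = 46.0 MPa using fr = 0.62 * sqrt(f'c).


fr = 0.62 * sqrt(46.0)
= 4.205 MPa

4.205


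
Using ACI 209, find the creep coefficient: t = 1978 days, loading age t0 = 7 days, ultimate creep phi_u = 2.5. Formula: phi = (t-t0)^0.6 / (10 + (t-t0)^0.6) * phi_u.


dt = 1978 - 7 = 1971
phi = 1971^0.6 / (10 + 1971^0.6) * 2.5
= 2.261

2.261


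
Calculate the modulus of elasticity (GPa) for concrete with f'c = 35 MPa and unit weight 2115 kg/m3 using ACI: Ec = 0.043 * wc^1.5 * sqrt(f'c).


Ec = 0.043 * 2115^1.5 * sqrt(35) / 1000
= 24.74 GPa

24.74


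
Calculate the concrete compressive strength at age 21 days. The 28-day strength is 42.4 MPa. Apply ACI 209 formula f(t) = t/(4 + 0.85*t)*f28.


f(21) = 21 / (4 + 0.85 * 21) * 42.4
= 21 / 21.85 * 42.4
= 40.75 MPa

40.75


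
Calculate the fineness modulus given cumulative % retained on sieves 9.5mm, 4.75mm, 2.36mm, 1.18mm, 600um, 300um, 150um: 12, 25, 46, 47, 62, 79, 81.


FM = sum(cumulative % retained) / 100
= 352 / 100
= 3.52

3.52


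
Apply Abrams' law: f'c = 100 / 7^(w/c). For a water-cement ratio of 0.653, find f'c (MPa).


f'c = 100 / 7^0.653
= 100 / 3.563
= 28.06 MPa

28.06


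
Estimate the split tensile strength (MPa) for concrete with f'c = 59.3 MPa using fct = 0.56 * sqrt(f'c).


fct = 0.56 * sqrt(59.3)
= 0.56 * 7.701
= 4.312 MPa

4.312


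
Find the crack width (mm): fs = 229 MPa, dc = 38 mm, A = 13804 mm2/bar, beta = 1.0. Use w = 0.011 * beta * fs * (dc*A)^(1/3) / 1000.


w = 0.011 * beta * fs * (dc * A)^(1/3) / 1000
= 0.011 * 1.0 * 229 * (38 * 13804)^(1/3) / 1000
= 0.203 mm

0.203


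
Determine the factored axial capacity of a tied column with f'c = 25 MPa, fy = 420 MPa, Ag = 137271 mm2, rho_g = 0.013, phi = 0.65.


Ast = rho * Ag = 0.013 * 137271 = 1784.523 mm2
phi*Pn = 0.65 * 0.80 * (0.85 * 25 * (137271 - 1784.523) + 420 * 1784.523) / 1000
= 1886.87 kN

1886.87


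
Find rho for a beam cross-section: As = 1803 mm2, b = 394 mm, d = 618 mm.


rho = As / (b * d)
= 1803 / (394 * 618)
= 0.0074

0.0074


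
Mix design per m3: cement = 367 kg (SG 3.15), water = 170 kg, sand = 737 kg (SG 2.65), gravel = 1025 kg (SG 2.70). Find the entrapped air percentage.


Vol cement = 367 / (3.15 * 1000) = 0.116508 m3
Vol water = 170 / 1000 = 0.17 m3
Vol sand = 737 / (2.65 * 1000) = 0.278113 m3
Vol gravel = 1025 / (2.70 * 1000) = 0.37963 m3
Total solid + water volume = 0.944251 m3
Air = (1 - 0.944251) * 100 = 5.57%

5.57


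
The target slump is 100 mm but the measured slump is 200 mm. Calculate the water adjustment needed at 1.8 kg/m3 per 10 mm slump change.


Difference = 100 - 200 = -100 mm
Water adjustment = -100 * 1.8 / 10 = -18.0 kg/m3

-18.0


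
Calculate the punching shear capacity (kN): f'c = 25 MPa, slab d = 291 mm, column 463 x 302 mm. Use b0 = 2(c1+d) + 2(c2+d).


b0 = 2*(463 + 291) + 2*(302 + 291) = 2694 mm
Vc = 0.33 * sqrt(25) * 2694 * 291 / 1000
= 1293.52 kN

1293.52


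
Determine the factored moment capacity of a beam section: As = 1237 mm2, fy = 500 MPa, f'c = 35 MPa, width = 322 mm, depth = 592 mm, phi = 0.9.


a = As * fy / (0.85 * f'c * b)
= 1237 * 500 / (0.85 * 35 * 322)
= 64.565 mm
Mn = As * fy * (d - a/2) / 10^6
= 346.1853 kN-m
phi*Mn = 0.9 * 346.1853 = 311.57 kN-m

311.57


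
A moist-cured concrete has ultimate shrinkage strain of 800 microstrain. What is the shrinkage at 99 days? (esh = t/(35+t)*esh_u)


esh(99) = 99 / (35 + 99) * 800
= 99 / 134 * 800
= 591.0 microstrain

591.0


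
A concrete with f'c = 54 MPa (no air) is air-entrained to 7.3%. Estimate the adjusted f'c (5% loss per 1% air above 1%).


Strength loss = (7.3 - 1) * 5 = 31.5%
f'c = 54 * (1 - 31.5/100)
= 36.99 MPa

36.99


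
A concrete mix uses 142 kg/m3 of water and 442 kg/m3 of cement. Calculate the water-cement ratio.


w/c = water / cement
w/c = 142 / 442 = 0.321

0.321


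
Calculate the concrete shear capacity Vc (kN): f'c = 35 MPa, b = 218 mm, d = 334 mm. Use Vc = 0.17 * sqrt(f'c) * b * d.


Vc = 0.17 * sqrt(35) * 218 * 334 / 1000
= 73.23 kN

73.23


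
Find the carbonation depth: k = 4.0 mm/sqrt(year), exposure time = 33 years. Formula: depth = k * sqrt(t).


depth = k * sqrt(t)
= 4.0 * sqrt(33)
= 22.98 mm

22.98


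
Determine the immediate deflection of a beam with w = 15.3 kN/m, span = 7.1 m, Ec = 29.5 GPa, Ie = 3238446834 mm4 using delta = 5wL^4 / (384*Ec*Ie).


Convert: L = 7.1 m = 7100 mm, Ec = 29.5 GPa = 29500 MPa
delta = 5 * 15.3 * 7100^4 / (384 * 29500 * 3238446834)
= 5.3 mm

5.3


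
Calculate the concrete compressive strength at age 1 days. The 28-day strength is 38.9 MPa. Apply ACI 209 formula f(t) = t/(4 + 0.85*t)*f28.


f(1) = 1 / (4 + 0.85 * 1) * 38.9
= 1 / 4.85 * 38.9
= 8.02 MPa

8.02


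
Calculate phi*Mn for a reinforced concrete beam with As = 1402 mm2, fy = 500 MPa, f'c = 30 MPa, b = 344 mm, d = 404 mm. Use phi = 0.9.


a = As * fy / (0.85 * f'c * b)
= 1402 * 500 / (0.85 * 30 * 344)
= 79.9134 mm
Mn = As * fy * (d - a/2) / 10^6
= 255.1944 kN-m
phi*Mn = 0.9 * 255.1944 = 229.67 kN-m

229.67


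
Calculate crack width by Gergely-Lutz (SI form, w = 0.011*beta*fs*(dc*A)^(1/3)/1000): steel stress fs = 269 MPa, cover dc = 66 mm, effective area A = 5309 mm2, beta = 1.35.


w = 0.011 * beta * fs * (dc * A)^(1/3) / 1000
= 0.011 * 1.35 * 269 * (66 * 5309)^(1/3) / 1000
= 0.282 mm

0.282


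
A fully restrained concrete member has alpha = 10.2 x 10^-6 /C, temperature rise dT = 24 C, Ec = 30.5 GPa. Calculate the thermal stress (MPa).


sigma = alpha * dT * Ec
= 10.2e-6 * 24 * 30.5 * 1000
= 7.466 MPa

7.466


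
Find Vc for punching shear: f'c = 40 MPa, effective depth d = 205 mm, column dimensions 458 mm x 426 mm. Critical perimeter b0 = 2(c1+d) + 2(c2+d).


b0 = 2*(458 + 205) + 2*(426 + 205) = 2588 mm
Vc = 0.33 * sqrt(40) * 2588 * 205 / 1000
= 1107.29 kN

1107.29


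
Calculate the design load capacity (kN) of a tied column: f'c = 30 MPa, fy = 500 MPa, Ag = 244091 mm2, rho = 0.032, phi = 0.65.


Ast = rho * Ag = 0.032 * 244091 = 7810.912 mm2
phi*Pn = 0.65 * 0.80 * (0.85 * 30 * (244091 - 7810.912) + 500 * 7810.912) / 1000
= 5163.91 kN

5163.91


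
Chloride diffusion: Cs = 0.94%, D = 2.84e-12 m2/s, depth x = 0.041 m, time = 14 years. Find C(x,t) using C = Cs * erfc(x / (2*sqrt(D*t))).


t_seconds = 14 * 365.25 * 24 * 3600 = 441806400.0 s
arg = 0.041 / (2 * sqrt(2.84e-12 * 441806400.0))
= 0.5787
erfc(0.5787) = 0.4131
C = 0.94 * 0.4131 = 0.3883%

0.3883


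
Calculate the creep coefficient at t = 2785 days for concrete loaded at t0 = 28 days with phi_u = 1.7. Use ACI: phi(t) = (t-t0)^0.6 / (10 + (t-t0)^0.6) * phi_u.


dt = 2785 - 28 = 2757
phi = 2757^0.6 / (10 + 2757^0.6) * 1.7
= 1.565

1.565


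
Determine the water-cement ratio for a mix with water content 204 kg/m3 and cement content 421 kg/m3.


w/c = water / cement
w/c = 204 / 421 = 0.485

0.485


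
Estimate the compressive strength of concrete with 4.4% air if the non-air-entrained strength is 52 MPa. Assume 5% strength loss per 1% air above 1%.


Strength loss = (4.4 - 1) * 5 = 17.0%
f'c = 52 * (1 - 17.0/100)
= 43.16 MPa

43.16


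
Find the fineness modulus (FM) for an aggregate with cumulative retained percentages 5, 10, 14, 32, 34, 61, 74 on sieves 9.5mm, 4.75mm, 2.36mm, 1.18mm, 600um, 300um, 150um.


FM = sum(cumulative % retained) / 100
= 230 / 100
= 2.3

2.3


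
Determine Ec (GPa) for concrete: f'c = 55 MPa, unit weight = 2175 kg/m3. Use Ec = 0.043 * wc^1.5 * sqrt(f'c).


Ec = 0.043 * 2175^1.5 * sqrt(55) / 1000
= 32.35 GPa

32.35


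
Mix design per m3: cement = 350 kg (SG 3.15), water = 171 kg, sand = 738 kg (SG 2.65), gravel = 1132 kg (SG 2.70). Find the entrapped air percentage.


Vol cement = 350 / (3.15 * 1000) = 0.111111 m3
Vol water = 171 / 1000 = 0.171 m3
Vol sand = 738 / (2.65 * 1000) = 0.278491 m3
Vol gravel = 1132 / (2.70 * 1000) = 0.419259 m3
Total solid + water volume = 0.979861 m3
Air = (1 - 0.979861) * 100 = 2.01%

2.01


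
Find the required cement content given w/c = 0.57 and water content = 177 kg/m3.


Cement = water / (w/c)
= 177 / 0.57
= 310.5 kg/m3

310.5


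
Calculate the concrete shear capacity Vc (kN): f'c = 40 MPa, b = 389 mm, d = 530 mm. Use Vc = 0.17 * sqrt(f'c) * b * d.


Vc = 0.17 * sqrt(40) * 389 * 530 / 1000
= 221.67 kN

221.67


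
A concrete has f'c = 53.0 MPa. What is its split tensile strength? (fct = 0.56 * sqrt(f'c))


fct = 0.56 * sqrt(53.0)
= 0.56 * 7.28
= 4.077 MPa

4.077


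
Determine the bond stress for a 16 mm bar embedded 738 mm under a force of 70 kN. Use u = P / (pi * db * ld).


u = P / (pi * db * ld)
= 70 * 1000 / (pi * 16 * 738)
= 1.887 MPa

1.887


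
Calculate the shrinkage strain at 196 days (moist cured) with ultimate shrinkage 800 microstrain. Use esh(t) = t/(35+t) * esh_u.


esh(196) = 196 / (35 + 196) * 800
= 196 / 231 * 800
= 678.8 microstrain

678.8


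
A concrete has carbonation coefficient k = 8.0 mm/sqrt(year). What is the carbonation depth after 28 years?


depth = k * sqrt(t)
= 8.0 * sqrt(28)
= 42.33 mm

42.33


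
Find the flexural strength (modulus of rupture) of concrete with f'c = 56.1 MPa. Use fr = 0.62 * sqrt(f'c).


fr = 0.62 * sqrt(56.1)
= 4.644 MPa

4.644


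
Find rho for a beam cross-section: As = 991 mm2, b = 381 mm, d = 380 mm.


rho = As / (b * d)
= 991 / (381 * 380)
= 0.0068

0.0068


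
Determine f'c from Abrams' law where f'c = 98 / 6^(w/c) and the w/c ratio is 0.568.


f'c = 98 / 6^0.568
= 98 / 2.767
= 35.42 MPa

35.42


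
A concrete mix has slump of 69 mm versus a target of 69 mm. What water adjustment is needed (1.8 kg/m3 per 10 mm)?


Difference = 69 - 69 = 0 mm
Water adjustment = 0 * 1.8 / 10 = 0.0 kg/m3

0.0


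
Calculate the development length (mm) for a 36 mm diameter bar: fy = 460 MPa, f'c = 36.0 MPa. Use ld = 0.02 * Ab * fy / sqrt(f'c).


Ab = pi * 36^2 / 4 = 1017.876 mm2
ld = 0.02 * 1017.876 * 460 / sqrt(36.0)
= 1560.7 mm

1560.7


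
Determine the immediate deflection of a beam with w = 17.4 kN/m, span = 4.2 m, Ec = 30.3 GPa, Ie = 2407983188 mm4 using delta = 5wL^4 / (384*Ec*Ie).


Convert: L = 4.2 m = 4200 mm, Ec = 30.3 GPa = 30300 MPa
delta = 5 * 17.4 * 4200^4 / (384 * 30300 * 2407983188)
= 0.97 mm

0.97


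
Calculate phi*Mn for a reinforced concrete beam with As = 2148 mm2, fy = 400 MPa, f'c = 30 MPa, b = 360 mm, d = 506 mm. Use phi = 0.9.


a = As * fy / (0.85 * f'c * b)
= 2148 * 400 / (0.85 * 30 * 360)
= 93.5948 mm
Mn = As * fy * (d - a/2) / 10^6
= 394.5469 kN-m
phi*Mn = 0.9 * 394.5469 = 355.09 kN-m

355.09


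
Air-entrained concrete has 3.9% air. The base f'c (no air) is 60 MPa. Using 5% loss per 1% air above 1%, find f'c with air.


Strength loss = (3.9 - 1) * 5 = 14.5%
f'c = 60 * (1 - 14.5/100)
= 51.3 MPa

51.3


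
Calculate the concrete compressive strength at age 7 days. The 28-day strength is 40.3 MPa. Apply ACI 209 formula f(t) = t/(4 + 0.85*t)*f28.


f(7) = 7 / (4 + 0.85 * 7) * 40.3
= 7 / 9.95 * 40.3
= 28.35 MPa

28.35


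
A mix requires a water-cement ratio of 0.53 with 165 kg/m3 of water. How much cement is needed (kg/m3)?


Cement = water / (w/c)
= 165 / 0.53
= 311.3 kg/m3

311.3


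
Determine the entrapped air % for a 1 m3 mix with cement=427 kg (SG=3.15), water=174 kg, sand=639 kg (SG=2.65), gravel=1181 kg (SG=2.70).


Vol cement = 427 / (3.15 * 1000) = 0.135556 m3
Vol water = 174 / 1000 = 0.174 m3
Vol sand = 639 / (2.65 * 1000) = 0.241132 m3
Vol gravel = 1181 / (2.70 * 1000) = 0.437407 m3
Total solid + water volume = 0.988095 m3
Air = (1 - 0.988095) * 100 = 1.19%

1.19


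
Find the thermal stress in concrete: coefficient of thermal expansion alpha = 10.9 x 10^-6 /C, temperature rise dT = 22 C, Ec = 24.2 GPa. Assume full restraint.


sigma = alpha * dT * Ec
= 10.9e-6 * 22 * 24.2 * 1000
= 5.803 MPa

5.803


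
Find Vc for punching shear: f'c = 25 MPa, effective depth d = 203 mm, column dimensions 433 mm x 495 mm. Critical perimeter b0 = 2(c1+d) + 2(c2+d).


b0 = 2*(433 + 203) + 2*(495 + 203) = 2668 mm
Vc = 0.33 * sqrt(25) * 2668 * 203 / 1000
= 893.65 kN

893.65


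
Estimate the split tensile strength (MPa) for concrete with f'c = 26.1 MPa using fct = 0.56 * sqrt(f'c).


fct = 0.56 * sqrt(26.1)
= 0.56 * 5.109
= 2.861 MPa

2.861


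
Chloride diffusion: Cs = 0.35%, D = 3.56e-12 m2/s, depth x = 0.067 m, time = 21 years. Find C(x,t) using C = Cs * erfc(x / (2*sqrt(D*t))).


t_seconds = 21 * 365.25 * 24 * 3600 = 662709600.0 s
arg = 0.067 / (2 * sqrt(3.56e-12 * 662709600.0))
= 0.6897
erfc(0.6897) = 0.3294
C = 0.35 * 0.3294 = 0.1153%

0.1153


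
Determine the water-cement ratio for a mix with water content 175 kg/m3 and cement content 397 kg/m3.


w/c = water / cement
w/c = 175 / 397 = 0.441

0.441


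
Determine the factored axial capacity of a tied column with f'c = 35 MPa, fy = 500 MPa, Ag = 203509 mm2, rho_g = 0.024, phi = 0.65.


Ast = rho * Ag = 0.024 * 203509 = 4884.216 mm2
phi*Pn = 0.65 * 0.80 * (0.85 * 35 * (203509 - 4884.216) + 500 * 4884.216) / 1000
= 4342.62 kN

4342.62


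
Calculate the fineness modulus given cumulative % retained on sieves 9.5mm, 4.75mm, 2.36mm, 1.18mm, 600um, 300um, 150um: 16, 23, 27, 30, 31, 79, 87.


FM = sum(cumulative % retained) / 100
= 293 / 100
= 2.93

2.93


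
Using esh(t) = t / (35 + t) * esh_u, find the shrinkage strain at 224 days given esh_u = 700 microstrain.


esh(224) = 224 / (35 + 224) * 700
= 224 / 259 * 700
= 605.4 microstrain

605.4


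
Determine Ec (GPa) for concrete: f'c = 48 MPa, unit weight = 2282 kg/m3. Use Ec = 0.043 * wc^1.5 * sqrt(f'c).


Ec = 0.043 * 2282^1.5 * sqrt(48) / 1000
= 32.48 GPa

32.48


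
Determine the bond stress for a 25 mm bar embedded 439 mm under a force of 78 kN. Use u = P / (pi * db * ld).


u = P / (pi * db * ld)
= 78 * 1000 / (pi * 25 * 439)
= 2.262 MPa

2.262


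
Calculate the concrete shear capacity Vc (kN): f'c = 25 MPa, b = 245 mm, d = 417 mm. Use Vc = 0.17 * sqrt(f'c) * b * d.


Vc = 0.17 * sqrt(25) * 245 * 417 / 1000
= 86.84 kN

86.84


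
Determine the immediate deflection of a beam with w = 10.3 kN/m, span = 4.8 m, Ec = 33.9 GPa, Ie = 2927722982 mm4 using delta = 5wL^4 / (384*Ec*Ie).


Convert: L = 4.8 m = 4800 mm, Ec = 33.9 GPa = 33900 MPa
delta = 5 * 10.3 * 4800^4 / (384 * 33900 * 2927722982)
= 0.72 mm

0.72


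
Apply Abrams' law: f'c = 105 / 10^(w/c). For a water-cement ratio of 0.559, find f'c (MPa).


f'c = 105 / 10^0.559
= 105 / 3.622
= 28.99 MPa

28.99


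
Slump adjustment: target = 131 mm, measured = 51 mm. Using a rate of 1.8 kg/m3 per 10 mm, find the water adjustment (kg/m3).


Difference = 131 - 51 = 80 mm
Water adjustment = 80 * 1.8 / 10 = 14.4 kg/m3

14.4


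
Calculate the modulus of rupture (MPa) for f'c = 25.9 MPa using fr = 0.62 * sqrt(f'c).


fr = 0.62 * sqrt(25.9)
= 3.155 MPa

3.155


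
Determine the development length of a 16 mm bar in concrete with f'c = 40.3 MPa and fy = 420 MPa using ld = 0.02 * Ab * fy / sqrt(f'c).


Ab = pi * 16^2 / 4 = 201.062 mm2
ld = 0.02 * 201.062 * 420 / sqrt(40.3)
= 266.0 mm

266.0


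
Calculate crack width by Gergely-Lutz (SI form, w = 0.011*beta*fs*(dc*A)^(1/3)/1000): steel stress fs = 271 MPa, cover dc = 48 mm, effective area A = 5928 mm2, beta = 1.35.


w = 0.011 * beta * fs * (dc * A)^(1/3) / 1000
= 0.011 * 1.35 * 271 * (48 * 5928)^(1/3) / 1000
= 0.265 mm

0.265


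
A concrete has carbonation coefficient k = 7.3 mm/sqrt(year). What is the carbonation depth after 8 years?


depth = k * sqrt(t)
= 7.3 * sqrt(8)
= 20.65 mm

20.65


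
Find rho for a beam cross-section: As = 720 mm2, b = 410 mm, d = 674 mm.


rho = As / (b * d)
= 720 / (410 * 674)
= 0.0026

0.0026


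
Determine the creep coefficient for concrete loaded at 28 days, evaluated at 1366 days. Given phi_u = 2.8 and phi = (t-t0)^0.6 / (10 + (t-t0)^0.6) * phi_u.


dt = 1366 - 28 = 1338
phi = 1338^0.6 / (10 + 1338^0.6) * 2.8
= 2.471

2.471


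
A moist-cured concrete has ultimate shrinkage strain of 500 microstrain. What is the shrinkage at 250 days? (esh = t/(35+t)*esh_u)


esh(250) = 250 / (35 + 250) * 500
= 250 / 285 * 500
= 438.6 microstrain

438.6


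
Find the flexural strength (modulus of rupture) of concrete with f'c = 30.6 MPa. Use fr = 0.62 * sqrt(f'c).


fr = 0.62 * sqrt(30.6)
= 3.43 MPa

3.43


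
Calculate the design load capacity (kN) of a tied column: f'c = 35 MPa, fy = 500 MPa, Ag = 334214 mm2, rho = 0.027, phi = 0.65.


Ast = rho * Ag = 0.027 * 334214 = 9023.778 mm2
phi*Pn = 0.65 * 0.80 * (0.85 * 35 * (334214 - 9023.778) + 500 * 9023.778) / 1000
= 7376.88 kN

7376.88


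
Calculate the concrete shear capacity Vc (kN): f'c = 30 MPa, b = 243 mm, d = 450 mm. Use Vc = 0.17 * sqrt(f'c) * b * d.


Vc = 0.17 * sqrt(30) * 243 * 450 / 1000
= 101.82 kN

101.82


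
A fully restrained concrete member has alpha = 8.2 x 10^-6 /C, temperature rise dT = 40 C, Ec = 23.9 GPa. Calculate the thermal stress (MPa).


sigma = alpha * dT * Ec
= 8.2e-6 * 40 * 23.9 * 1000
= 7.839 MPa

7.839


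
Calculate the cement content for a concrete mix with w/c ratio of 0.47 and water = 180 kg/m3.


Cement = water / (w/c)
= 180 / 0.47
= 383.0 kg/m3

383.0


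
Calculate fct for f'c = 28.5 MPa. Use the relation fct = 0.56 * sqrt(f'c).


fct = 0.56 * sqrt(28.5)
= 0.56 * 5.339
= 2.99 MPa

2.99


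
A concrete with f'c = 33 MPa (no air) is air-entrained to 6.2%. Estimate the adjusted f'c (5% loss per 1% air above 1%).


Strength loss = (6.2 - 1) * 5 = 26.0%
f'c = 33 * (1 - 26.0/100)
= 24.42 MPa

24.42


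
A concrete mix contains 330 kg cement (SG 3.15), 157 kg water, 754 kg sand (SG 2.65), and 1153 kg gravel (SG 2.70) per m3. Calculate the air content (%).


Vol cement = 330 / (3.15 * 1000) = 0.104762 m3
Vol water = 157 / 1000 = 0.157 m3
Vol sand = 754 / (2.65 * 1000) = 0.284528 m3
Vol gravel = 1153 / (2.70 * 1000) = 0.427037 m3
Total solid + water volume = 0.973327 m3
Air = (1 - 0.973327) * 100 = 2.67%

2.67


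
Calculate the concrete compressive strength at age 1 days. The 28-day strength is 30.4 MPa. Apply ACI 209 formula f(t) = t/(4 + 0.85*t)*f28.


f(1) = 1 / (4 + 0.85 * 1) * 30.4
= 1 / 4.85 * 30.4
= 6.27 MPa

6.27


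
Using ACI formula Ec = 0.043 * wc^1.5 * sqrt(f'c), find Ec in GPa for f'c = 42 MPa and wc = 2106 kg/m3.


Ec = 0.043 * 2106^1.5 * sqrt(42) / 1000
= 26.93 GPa

26.93


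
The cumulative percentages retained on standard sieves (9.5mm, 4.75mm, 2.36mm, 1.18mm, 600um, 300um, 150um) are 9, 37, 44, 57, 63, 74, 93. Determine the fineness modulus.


FM = sum(cumulative % retained) / 100
= 377 / 100
= 3.77

3.77


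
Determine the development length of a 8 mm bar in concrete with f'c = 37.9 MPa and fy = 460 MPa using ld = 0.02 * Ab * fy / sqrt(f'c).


Ab = pi * 8^2 / 4 = 50.265 mm2
ld = 0.02 * 50.265 * 460 / sqrt(37.9)
= 75.1 mm

75.1


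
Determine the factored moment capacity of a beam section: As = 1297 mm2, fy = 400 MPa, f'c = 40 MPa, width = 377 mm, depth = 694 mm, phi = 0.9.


a = As * fy / (0.85 * f'c * b)
= 1297 * 400 / (0.85 * 40 * 377)
= 40.4743 mm
Mn = As * fy * (d - a/2) / 10^6
= 349.5482 kN-m
phi*Mn = 0.9 * 349.5482 = 314.59 kN-m

314.59


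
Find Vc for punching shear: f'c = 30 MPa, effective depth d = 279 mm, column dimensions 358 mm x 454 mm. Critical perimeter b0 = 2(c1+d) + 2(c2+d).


b0 = 2*(358 + 279) + 2*(454 + 279) = 2740 mm
Vc = 0.33 * sqrt(30) * 2740 * 279 / 1000
= 1381.75 kN

1381.75


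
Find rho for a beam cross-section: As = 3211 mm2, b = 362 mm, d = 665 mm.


rho = As / (b * d)
= 3211 / (362 * 665)
= 0.0133

0.0133


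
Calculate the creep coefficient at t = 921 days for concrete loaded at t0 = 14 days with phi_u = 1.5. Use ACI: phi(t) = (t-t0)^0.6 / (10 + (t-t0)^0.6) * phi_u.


dt = 921 - 14 = 907
phi = 907^0.6 / (10 + 907^0.6) * 1.5
= 1.284

1.284


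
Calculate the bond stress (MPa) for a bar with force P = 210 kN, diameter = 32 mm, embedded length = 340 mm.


u = P / (pi * db * ld)
= 210 * 1000 / (pi * 32 * 340)
= 6.144 MPa

6.144
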